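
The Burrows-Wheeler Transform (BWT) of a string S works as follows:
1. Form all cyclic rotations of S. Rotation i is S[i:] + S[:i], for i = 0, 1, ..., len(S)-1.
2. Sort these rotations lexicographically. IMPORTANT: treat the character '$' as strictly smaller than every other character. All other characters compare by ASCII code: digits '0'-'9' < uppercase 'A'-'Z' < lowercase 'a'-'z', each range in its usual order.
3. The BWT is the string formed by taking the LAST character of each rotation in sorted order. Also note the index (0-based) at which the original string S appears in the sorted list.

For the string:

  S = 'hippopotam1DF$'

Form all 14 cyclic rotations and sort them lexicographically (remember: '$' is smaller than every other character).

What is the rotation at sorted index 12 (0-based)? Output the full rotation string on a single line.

Answer: ppopotam1DF$hi

Derivation:
All 14 rotations (rotation i = S[i:]+S[:i]):
  rot[0] = hippopotam1DF$
  rot[1] = ippopotam1DF$h
  rot[2] = ppopotam1DF$hi
  rot[3] = popotam1DF$hip
  rot[4] = opotam1DF$hipp
  rot[5] = potam1DF$hippo
  rot[6] = otam1DF$hippop
  rot[7] = tam1DF$hippopo
  rot[8] = am1DF$hippopot
  rot[9] = m1DF$hippopota
  rot[10] = 1DF$hippopotam
  rot[11] = DF$hippopotam1
  rot[12] = F$hippopotam1D
  rot[13] = $hippopotam1DF
Sorted (with $ < everything):
  sorted[0] = $hippopotam1DF
  sorted[1] = 1DF$hippopotam
  sorted[2] = DF$hippopotam1
  sorted[3] = F$hippopotam1D
  sorted[4] = am1DF$hippopot
  sorted[5] = hippopotam1DF$
  sorted[6] = ippopotam1DF$h
  sorted[7] = m1DF$hippopota
  sorted[8] = opotam1DF$hipp
  sorted[9] = otam1DF$hippop
  sorted[10] = popotam1DF$hip
  sorted[11] = potam1DF$hippo
  sorted[12] = ppopotam1DF$hi
  sorted[13] = tam1DF$hippopo
sorted[12] = ppopotam1DF$hi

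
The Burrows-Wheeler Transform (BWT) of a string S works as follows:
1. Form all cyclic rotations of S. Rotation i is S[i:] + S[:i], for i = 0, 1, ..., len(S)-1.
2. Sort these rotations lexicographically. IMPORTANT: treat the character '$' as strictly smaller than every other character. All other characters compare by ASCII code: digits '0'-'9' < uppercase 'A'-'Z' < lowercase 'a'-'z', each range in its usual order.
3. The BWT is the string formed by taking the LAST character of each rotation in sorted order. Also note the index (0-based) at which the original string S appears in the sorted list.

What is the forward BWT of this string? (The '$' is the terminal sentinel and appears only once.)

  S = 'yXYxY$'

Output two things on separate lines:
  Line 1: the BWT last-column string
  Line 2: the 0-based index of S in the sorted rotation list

All 6 rotations (rotation i = S[i:]+S[:i]):
  rot[0] = yXYxY$
  rot[1] = XYxY$y
  rot[2] = YxY$yX
  rot[3] = xY$yXY
  rot[4] = Y$yXYx
  rot[5] = $yXYxY
Sorted (with $ < everything):
  sorted[0] = $yXYxY  (last char: 'Y')
  sorted[1] = XYxY$y  (last char: 'y')
  sorted[2] = Y$yXYx  (last char: 'x')
  sorted[3] = YxY$yX  (last char: 'X')
  sorted[4] = xY$yXY  (last char: 'Y')
  sorted[5] = yXYxY$  (last char: '$')
Last column: YyxXY$
Original string S is at sorted index 5

Answer: YyxXY$
5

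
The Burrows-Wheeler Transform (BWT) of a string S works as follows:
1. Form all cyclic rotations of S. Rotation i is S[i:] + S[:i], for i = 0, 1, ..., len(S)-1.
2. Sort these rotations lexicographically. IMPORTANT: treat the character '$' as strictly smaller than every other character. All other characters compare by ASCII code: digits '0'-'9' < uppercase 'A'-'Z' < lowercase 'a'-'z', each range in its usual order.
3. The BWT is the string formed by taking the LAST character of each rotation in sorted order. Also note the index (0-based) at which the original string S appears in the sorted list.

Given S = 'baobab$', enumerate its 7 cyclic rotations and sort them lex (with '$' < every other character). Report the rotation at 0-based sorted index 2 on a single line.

Answer: aobab$b

Derivation:
All 7 rotations (rotation i = S[i:]+S[:i]):
  rot[0] = baobab$
  rot[1] = aobab$b
  rot[2] = obab$ba
  rot[3] = bab$bao
  rot[4] = ab$baob
  rot[5] = b$baoba
  rot[6] = $baobab
Sorted (with $ < everything):
  sorted[0] = $baobab
  sorted[1] = ab$baob
  sorted[2] = aobab$b
  sorted[3] = b$baoba
  sorted[4] = bab$bao
  sorted[5] = baobab$
  sorted[6] = obab$ba
sorted[2] = aobab$b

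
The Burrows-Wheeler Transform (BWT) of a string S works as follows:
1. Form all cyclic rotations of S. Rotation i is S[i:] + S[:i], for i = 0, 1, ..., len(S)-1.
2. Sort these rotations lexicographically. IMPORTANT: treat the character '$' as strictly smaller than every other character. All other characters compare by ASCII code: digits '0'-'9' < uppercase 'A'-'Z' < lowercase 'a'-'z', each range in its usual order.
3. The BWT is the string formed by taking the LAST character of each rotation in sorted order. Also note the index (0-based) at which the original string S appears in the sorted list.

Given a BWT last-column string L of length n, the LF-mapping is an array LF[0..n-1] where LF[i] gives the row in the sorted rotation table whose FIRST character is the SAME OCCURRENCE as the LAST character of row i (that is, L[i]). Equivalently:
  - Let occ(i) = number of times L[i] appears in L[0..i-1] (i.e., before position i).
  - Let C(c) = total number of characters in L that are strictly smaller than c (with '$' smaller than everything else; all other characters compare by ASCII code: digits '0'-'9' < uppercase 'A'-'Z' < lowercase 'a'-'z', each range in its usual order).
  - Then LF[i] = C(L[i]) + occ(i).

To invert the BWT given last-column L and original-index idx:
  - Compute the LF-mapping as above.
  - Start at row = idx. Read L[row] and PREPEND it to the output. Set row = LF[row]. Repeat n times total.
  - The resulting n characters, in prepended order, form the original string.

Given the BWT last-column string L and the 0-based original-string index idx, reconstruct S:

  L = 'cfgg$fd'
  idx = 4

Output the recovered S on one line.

LF mapping: 1 3 5 6 0 4 2
Walk LF starting at row 4, prepending L[row]:
  step 1: row=4, L[4]='$', prepend. Next row=LF[4]=0
  step 2: row=0, L[0]='c', prepend. Next row=LF[0]=1
  step 3: row=1, L[1]='f', prepend. Next row=LF[1]=3
  step 4: row=3, L[3]='g', prepend. Next row=LF[3]=6
  step 5: row=6, L[6]='d', prepend. Next row=LF[6]=2
  step 6: row=2, L[2]='g', prepend. Next row=LF[2]=5
  step 7: row=5, L[5]='f', prepend. Next row=LF[5]=4
Reversed output: fgdgfc$

Answer: fgdgfc$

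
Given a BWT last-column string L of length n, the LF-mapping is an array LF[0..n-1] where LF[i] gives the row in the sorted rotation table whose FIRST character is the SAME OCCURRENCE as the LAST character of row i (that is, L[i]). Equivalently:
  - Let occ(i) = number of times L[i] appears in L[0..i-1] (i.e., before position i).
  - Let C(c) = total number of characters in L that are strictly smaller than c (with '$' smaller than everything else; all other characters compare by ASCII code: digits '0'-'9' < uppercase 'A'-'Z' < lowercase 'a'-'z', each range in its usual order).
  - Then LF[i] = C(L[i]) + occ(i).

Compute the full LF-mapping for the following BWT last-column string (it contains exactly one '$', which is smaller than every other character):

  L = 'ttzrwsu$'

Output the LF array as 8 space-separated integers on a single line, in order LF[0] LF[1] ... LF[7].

Char counts: '$':1, 'r':1, 's':1, 't':2, 'u':1, 'w':1, 'z':1
C (first-col start): C('$')=0, C('r')=1, C('s')=2, C('t')=3, C('u')=5, C('w')=6, C('z')=7
L[0]='t': occ=0, LF[0]=C('t')+0=3+0=3
L[1]='t': occ=1, LF[1]=C('t')+1=3+1=4
L[2]='z': occ=0, LF[2]=C('z')+0=7+0=7
L[3]='r': occ=0, LF[3]=C('r')+0=1+0=1
L[4]='w': occ=0, LF[4]=C('w')+0=6+0=6
L[5]='s': occ=0, LF[5]=C('s')+0=2+0=2
L[6]='u': occ=0, LF[6]=C('u')+0=5+0=5
L[7]='$': occ=0, LF[7]=C('$')+0=0+0=0

Answer: 3 4 7 1 6 2 5 0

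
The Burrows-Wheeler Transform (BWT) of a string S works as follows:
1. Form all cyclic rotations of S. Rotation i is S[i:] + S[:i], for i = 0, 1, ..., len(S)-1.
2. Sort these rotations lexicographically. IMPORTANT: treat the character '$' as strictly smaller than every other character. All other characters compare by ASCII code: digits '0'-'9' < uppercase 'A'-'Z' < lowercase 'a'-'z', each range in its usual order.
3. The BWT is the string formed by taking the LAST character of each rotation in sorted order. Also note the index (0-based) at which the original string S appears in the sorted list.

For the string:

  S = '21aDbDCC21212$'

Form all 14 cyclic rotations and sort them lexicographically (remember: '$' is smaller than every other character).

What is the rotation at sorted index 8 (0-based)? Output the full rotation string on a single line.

Answer: C21212$21aDbDC

Derivation:
All 14 rotations (rotation i = S[i:]+S[:i]):
  rot[0] = 21aDbDCC21212$
  rot[1] = 1aDbDCC21212$2
  rot[2] = aDbDCC21212$21
  rot[3] = DbDCC21212$21a
  rot[4] = bDCC21212$21aD
  rot[5] = DCC21212$21aDb
  rot[6] = CC21212$21aDbD
  rot[7] = C21212$21aDbDC
  rot[8] = 21212$21aDbDCC
  rot[9] = 1212$21aDbDCC2
  rot[10] = 212$21aDbDCC21
  rot[11] = 12$21aDbDCC212
  rot[12] = 2$21aDbDCC2121
  rot[13] = $21aDbDCC21212
Sorted (with $ < everything):
  sorted[0] = $21aDbDCC21212
  sorted[1] = 12$21aDbDCC212
  sorted[2] = 1212$21aDbDCC2
  sorted[3] = 1aDbDCC21212$2
  sorted[4] = 2$21aDbDCC2121
  sorted[5] = 212$21aDbDCC21
  sorted[6] = 21212$21aDbDCC
  sorted[7] = 21aDbDCC21212$
  sorted[8] = C21212$21aDbDC
  sorted[9] = CC21212$21aDbD
  sorted[10] = DCC21212$21aDb
  sorted[11] = DbDCC21212$21a
  sorted[12] = aDbDCC21212$21
  sorted[13] = bDCC21212$21aD
sorted[8] = C21212$21aDbDC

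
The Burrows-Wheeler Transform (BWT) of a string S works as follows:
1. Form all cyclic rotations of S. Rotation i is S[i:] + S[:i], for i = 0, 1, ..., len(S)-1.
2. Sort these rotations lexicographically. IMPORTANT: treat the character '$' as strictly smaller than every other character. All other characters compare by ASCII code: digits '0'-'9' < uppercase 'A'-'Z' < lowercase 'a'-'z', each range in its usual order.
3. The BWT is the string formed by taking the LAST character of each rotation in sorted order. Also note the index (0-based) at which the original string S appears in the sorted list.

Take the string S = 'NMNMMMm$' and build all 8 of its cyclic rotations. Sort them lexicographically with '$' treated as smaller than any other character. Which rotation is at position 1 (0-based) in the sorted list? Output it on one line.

All 8 rotations (rotation i = S[i:]+S[:i]):
  rot[0] = NMNMMMm$
  rot[1] = MNMMMm$N
  rot[2] = NMMMm$NM
  rot[3] = MMMm$NMN
  rot[4] = MMm$NMNM
  rot[5] = Mm$NMNMM
  rot[6] = m$NMNMMM
  rot[7] = $NMNMMMm
Sorted (with $ < everything):
  sorted[0] = $NMNMMMm
  sorted[1] = MMMm$NMN
  sorted[2] = MMm$NMNM
  sorted[3] = MNMMMm$N
  sorted[4] = Mm$NMNMM
  sorted[5] = NMMMm$NM
  sorted[6] = NMNMMMm$
  sorted[7] = m$NMNMMM
sorted[1] = MMMm$NMN

Answer: MMMm$NMN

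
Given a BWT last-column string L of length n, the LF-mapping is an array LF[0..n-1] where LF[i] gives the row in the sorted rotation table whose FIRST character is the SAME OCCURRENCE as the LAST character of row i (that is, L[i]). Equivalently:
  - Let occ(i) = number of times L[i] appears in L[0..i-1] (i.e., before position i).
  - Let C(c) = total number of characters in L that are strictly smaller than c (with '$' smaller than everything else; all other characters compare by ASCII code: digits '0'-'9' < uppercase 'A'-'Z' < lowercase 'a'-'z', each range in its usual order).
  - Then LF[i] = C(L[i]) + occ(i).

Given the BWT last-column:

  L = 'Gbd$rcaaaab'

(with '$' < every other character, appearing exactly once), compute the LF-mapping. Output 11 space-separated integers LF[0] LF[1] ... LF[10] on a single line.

Answer: 1 6 9 0 10 8 2 3 4 5 7

Derivation:
Char counts: '$':1, 'G':1, 'a':4, 'b':2, 'c':1, 'd':1, 'r':1
C (first-col start): C('$')=0, C('G')=1, C('a')=2, C('b')=6, C('c')=8, C('d')=9, C('r')=10
L[0]='G': occ=0, LF[0]=C('G')+0=1+0=1
L[1]='b': occ=0, LF[1]=C('b')+0=6+0=6
L[2]='d': occ=0, LF[2]=C('d')+0=9+0=9
L[3]='$': occ=0, LF[3]=C('$')+0=0+0=0
L[4]='r': occ=0, LF[4]=C('r')+0=10+0=10
L[5]='c': occ=0, LF[5]=C('c')+0=8+0=8
L[6]='a': occ=0, LF[6]=C('a')+0=2+0=2
L[7]='a': occ=1, LF[7]=C('a')+1=2+1=3
L[8]='a': occ=2, LF[8]=C('a')+2=2+2=4
L[9]='a': occ=3, LF[9]=C('a')+3=2+3=5
L[10]='b': occ=1, LF[10]=C('b')+1=6+1=7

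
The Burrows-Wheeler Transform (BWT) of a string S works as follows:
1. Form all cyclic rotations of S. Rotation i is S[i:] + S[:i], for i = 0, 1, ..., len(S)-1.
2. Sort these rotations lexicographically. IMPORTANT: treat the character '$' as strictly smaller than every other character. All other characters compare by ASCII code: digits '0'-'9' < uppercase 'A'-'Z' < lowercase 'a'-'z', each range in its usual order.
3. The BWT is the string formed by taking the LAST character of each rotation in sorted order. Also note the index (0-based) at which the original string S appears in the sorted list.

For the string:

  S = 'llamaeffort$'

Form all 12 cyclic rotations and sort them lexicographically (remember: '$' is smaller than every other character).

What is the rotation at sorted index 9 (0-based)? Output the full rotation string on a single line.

Answer: ort$llamaeff

Derivation:
All 12 rotations (rotation i = S[i:]+S[:i]):
  rot[0] = llamaeffort$
  rot[1] = lamaeffort$l
  rot[2] = amaeffort$ll
  rot[3] = maeffort$lla
  rot[4] = aeffort$llam
  rot[5] = effort$llama
  rot[6] = ffort$llamae
  rot[7] = fort$llamaef
  rot[8] = ort$llamaeff
  rot[9] = rt$llamaeffo
  rot[10] = t$llamaeffor
  rot[11] = $llamaeffort
Sorted (with $ < everything):
  sorted[0] = $llamaeffort
  sorted[1] = aeffort$llam
  sorted[2] = amaeffort$ll
  sorted[3] = effort$llama
  sorted[4] = ffort$llamae
  sorted[5] = fort$llamaef
  sorted[6] = lamaeffort$l
  sorted[7] = llamaeffort$
  sorted[8] = maeffort$lla
  sorted[9] = ort$llamaeff
  sorted[10] = rt$llamaeffo
  sorted[11] = t$llamaeffor
sorted[9] = ort$llamaeff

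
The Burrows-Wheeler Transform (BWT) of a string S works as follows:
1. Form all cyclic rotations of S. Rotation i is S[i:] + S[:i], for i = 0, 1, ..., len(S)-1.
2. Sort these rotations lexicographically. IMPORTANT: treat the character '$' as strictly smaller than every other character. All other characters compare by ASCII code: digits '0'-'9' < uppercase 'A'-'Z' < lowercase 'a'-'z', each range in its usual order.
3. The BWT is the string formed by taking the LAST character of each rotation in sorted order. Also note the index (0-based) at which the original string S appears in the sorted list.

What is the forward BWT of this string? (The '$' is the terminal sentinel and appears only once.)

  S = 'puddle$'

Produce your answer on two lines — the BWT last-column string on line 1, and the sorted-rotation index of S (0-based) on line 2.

All 7 rotations (rotation i = S[i:]+S[:i]):
  rot[0] = puddle$
  rot[1] = uddle$p
  rot[2] = ddle$pu
  rot[3] = dle$pud
  rot[4] = le$pudd
  rot[5] = e$puddl
  rot[6] = $puddle
Sorted (with $ < everything):
  sorted[0] = $puddle  (last char: 'e')
  sorted[1] = ddle$pu  (last char: 'u')
  sorted[2] = dle$pud  (last char: 'd')
  sorted[3] = e$puddl  (last char: 'l')
  sorted[4] = le$pudd  (last char: 'd')
  sorted[5] = puddle$  (last char: '$')
  sorted[6] = uddle$p  (last char: 'p')
Last column: eudld$p
Original string S is at sorted index 5

Answer: eudld$p
5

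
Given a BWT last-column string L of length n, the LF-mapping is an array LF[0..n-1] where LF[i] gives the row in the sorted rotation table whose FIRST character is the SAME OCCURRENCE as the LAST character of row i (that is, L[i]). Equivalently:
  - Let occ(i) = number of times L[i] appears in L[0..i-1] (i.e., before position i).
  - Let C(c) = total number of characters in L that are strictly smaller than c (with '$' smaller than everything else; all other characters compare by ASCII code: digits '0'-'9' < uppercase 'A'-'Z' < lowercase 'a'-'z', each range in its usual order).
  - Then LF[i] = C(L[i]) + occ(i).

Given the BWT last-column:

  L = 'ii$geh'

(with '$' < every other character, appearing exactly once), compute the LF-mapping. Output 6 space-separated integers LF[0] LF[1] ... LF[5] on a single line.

Char counts: '$':1, 'e':1, 'g':1, 'h':1, 'i':2
C (first-col start): C('$')=0, C('e')=1, C('g')=2, C('h')=3, C('i')=4
L[0]='i': occ=0, LF[0]=C('i')+0=4+0=4
L[1]='i': occ=1, LF[1]=C('i')+1=4+1=5
L[2]='$': occ=0, LF[2]=C('$')+0=0+0=0
L[3]='g': occ=0, LF[3]=C('g')+0=2+0=2
L[4]='e': occ=0, LF[4]=C('e')+0=1+0=1
L[5]='h': occ=0, LF[5]=C('h')+0=3+0=3

Answer: 4 5 0 2 1 3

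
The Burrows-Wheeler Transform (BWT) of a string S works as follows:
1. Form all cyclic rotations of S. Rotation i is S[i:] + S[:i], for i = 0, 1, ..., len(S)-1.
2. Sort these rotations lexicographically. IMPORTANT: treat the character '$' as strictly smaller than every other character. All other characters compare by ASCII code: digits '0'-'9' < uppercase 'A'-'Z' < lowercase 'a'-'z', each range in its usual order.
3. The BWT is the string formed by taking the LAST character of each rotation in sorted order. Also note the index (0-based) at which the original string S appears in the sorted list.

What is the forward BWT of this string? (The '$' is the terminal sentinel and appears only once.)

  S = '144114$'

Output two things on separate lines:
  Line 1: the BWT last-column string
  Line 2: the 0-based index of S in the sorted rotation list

Answer: 441$141
3

Derivation:
All 7 rotations (rotation i = S[i:]+S[:i]):
  rot[0] = 144114$
  rot[1] = 44114$1
  rot[2] = 4114$14
  rot[3] = 114$144
  rot[4] = 14$1441
  rot[5] = 4$14411
  rot[6] = $144114
Sorted (with $ < everything):
  sorted[0] = $144114  (last char: '4')
  sorted[1] = 114$144  (last char: '4')
  sorted[2] = 14$1441  (last char: '1')
  sorted[3] = 144114$  (last char: '$')
  sorted[4] = 4$14411  (last char: '1')
  sorted[5] = 4114$14  (last char: '4')
  sorted[6] = 44114$1  (last char: '1')
Last column: 441$141
Original string S is at sorted index 3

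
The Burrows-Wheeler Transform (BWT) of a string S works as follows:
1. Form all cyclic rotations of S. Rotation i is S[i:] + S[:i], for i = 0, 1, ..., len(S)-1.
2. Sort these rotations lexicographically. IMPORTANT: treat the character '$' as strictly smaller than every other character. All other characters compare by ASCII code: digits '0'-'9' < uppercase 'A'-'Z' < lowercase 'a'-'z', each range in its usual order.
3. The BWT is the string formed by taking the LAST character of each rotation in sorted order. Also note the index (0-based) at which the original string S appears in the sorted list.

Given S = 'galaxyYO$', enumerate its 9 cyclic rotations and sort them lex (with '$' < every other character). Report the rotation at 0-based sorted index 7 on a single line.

All 9 rotations (rotation i = S[i:]+S[:i]):
  rot[0] = galaxyYO$
  rot[1] = alaxyYO$g
  rot[2] = laxyYO$ga
  rot[3] = axyYO$gal
  rot[4] = xyYO$gala
  rot[5] = yYO$galax
  rot[6] = YO$galaxy
  rot[7] = O$galaxyY
  rot[8] = $galaxyYO
Sorted (with $ < everything):
  sorted[0] = $galaxyYO
  sorted[1] = O$galaxyY
  sorted[2] = YO$galaxy
  sorted[3] = alaxyYO$g
  sorted[4] = axyYO$gal
  sorted[5] = galaxyYO$
  sorted[6] = laxyYO$ga
  sorted[7] = xyYO$gala
  sorted[8] = yYO$galax
sorted[7] = xyYO$gala

Answer: xyYO$gala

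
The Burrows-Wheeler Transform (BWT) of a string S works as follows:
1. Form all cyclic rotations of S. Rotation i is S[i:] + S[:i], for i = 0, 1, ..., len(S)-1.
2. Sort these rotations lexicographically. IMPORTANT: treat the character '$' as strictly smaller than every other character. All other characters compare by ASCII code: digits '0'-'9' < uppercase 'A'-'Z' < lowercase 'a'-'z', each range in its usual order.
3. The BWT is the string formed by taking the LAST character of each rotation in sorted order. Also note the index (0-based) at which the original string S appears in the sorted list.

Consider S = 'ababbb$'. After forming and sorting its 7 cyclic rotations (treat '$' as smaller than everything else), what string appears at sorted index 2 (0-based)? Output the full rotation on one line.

Answer: abbb$ab

Derivation:
All 7 rotations (rotation i = S[i:]+S[:i]):
  rot[0] = ababbb$
  rot[1] = babbb$a
  rot[2] = abbb$ab
  rot[3] = bbb$aba
  rot[4] = bb$abab
  rot[5] = b$ababb
  rot[6] = $ababbb
Sorted (with $ < everything):
  sorted[0] = $ababbb
  sorted[1] = ababbb$
  sorted[2] = abbb$ab
  sorted[3] = b$ababb
  sorted[4] = babbb$a
  sorted[5] = bb$abab
  sorted[6] = bbb$aba
sorted[2] = abbb$ab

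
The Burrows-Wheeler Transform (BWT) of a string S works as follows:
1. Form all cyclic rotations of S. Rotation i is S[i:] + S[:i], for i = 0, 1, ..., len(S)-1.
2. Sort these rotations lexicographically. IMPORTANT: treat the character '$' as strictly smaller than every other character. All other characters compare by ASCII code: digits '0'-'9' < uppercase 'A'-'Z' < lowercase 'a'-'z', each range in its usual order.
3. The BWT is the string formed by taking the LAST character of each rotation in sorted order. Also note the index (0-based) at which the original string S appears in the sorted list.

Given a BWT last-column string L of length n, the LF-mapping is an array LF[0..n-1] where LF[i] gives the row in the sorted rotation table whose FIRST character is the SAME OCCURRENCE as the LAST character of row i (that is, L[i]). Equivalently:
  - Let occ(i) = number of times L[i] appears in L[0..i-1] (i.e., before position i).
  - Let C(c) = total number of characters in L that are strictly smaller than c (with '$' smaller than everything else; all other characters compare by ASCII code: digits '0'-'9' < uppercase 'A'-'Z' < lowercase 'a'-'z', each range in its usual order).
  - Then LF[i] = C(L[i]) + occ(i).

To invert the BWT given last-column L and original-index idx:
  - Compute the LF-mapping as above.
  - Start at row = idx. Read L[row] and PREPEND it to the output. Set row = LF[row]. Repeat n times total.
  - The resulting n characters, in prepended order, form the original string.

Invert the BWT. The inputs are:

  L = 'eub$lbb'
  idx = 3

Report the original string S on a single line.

Answer: bubble$

Derivation:
LF mapping: 4 6 1 0 5 2 3
Walk LF starting at row 3, prepending L[row]:
  step 1: row=3, L[3]='$', prepend. Next row=LF[3]=0
  step 2: row=0, L[0]='e', prepend. Next row=LF[0]=4
  step 3: row=4, L[4]='l', prepend. Next row=LF[4]=5
  step 4: row=5, L[5]='b', prepend. Next row=LF[5]=2
  step 5: row=2, L[2]='b', prepend. Next row=LF[2]=1
  step 6: row=1, L[1]='u', prepend. Next row=LF[1]=6
  step 7: row=6, L[6]='b', prepend. Next row=LF[6]=3
Reversed output: bubble$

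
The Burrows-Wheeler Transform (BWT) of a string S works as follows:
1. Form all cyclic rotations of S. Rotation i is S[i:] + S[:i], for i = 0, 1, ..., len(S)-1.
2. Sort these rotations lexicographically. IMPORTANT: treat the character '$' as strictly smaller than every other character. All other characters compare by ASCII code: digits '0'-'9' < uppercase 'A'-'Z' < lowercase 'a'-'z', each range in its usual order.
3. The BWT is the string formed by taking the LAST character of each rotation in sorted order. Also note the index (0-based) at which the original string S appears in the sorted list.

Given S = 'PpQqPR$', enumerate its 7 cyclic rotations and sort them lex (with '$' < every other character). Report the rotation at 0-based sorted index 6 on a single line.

All 7 rotations (rotation i = S[i:]+S[:i]):
  rot[0] = PpQqPR$
  rot[1] = pQqPR$P
  rot[2] = QqPR$Pp
  rot[3] = qPR$PpQ
  rot[4] = PR$PpQq
  rot[5] = R$PpQqP
  rot[6] = $PpQqPR
Sorted (with $ < everything):
  sorted[0] = $PpQqPR
  sorted[1] = PR$PpQq
  sorted[2] = PpQqPR$
  sorted[3] = QqPR$Pp
  sorted[4] = R$PpQqP
  sorted[5] = pQqPR$P
  sorted[6] = qPR$PpQ
sorted[6] = qPR$PpQ

Answer: qPR$PpQ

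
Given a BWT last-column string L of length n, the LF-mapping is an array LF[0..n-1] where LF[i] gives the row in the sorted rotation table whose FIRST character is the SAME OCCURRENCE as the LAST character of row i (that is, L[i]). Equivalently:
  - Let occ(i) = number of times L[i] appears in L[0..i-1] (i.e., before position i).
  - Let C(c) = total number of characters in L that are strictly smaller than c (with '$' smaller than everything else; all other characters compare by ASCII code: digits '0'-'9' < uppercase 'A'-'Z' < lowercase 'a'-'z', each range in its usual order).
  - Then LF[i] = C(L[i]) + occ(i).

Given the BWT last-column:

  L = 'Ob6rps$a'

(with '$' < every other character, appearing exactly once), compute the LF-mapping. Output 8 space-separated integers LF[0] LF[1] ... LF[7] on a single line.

Char counts: '$':1, '6':1, 'O':1, 'a':1, 'b':1, 'p':1, 'r':1, 's':1
C (first-col start): C('$')=0, C('6')=1, C('O')=2, C('a')=3, C('b')=4, C('p')=5, C('r')=6, C('s')=7
L[0]='O': occ=0, LF[0]=C('O')+0=2+0=2
L[1]='b': occ=0, LF[1]=C('b')+0=4+0=4
L[2]='6': occ=0, LF[2]=C('6')+0=1+0=1
L[3]='r': occ=0, LF[3]=C('r')+0=6+0=6
L[4]='p': occ=0, LF[4]=C('p')+0=5+0=5
L[5]='s': occ=0, LF[5]=C('s')+0=7+0=7
L[6]='$': occ=0, LF[6]=C('$')+0=0+0=0
L[7]='a': occ=0, LF[7]=C('a')+0=3+0=3

Answer: 2 4 1 6 5 7 0 3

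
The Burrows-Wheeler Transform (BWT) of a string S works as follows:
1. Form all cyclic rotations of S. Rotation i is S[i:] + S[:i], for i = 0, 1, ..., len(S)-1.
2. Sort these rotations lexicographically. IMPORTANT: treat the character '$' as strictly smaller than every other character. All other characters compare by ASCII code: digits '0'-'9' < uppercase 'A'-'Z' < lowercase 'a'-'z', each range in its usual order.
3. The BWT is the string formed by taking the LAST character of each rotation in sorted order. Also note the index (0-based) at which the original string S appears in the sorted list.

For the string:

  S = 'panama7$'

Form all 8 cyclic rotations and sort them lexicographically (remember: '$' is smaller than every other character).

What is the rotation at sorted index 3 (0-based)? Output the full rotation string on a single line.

All 8 rotations (rotation i = S[i:]+S[:i]):
  rot[0] = panama7$
  rot[1] = anama7$p
  rot[2] = nama7$pa
  rot[3] = ama7$pan
  rot[4] = ma7$pana
  rot[5] = a7$panam
  rot[6] = 7$panama
  rot[7] = $panama7
Sorted (with $ < everything):
  sorted[0] = $panama7
  sorted[1] = 7$panama
  sorted[2] = a7$panam
  sorted[3] = ama7$pan
  sorted[4] = anama7$p
  sorted[5] = ma7$pana
  sorted[6] = nama7$pa
  sorted[7] = panama7$
sorted[3] = ama7$pan

Answer: ama7$pan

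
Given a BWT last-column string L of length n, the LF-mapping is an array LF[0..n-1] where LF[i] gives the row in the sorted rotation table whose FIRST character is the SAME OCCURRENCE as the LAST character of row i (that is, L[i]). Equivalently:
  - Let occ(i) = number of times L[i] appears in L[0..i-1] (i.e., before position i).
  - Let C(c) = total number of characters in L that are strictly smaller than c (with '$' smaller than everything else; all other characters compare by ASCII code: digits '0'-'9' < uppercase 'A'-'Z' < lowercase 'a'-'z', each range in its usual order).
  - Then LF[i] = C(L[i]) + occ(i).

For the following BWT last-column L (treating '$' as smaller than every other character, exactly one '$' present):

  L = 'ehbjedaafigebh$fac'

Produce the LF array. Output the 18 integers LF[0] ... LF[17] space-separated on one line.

Char counts: '$':1, 'a':3, 'b':2, 'c':1, 'd':1, 'e':3, 'f':2, 'g':1, 'h':2, 'i':1, 'j':1
C (first-col start): C('$')=0, C('a')=1, C('b')=4, C('c')=6, C('d')=7, C('e')=8, C('f')=11, C('g')=13, C('h')=14, C('i')=16, C('j')=17
L[0]='e': occ=0, LF[0]=C('e')+0=8+0=8
L[1]='h': occ=0, LF[1]=C('h')+0=14+0=14
L[2]='b': occ=0, LF[2]=C('b')+0=4+0=4
L[3]='j': occ=0, LF[3]=C('j')+0=17+0=17
L[4]='e': occ=1, LF[4]=C('e')+1=8+1=9
L[5]='d': occ=0, LF[5]=C('d')+0=7+0=7
L[6]='a': occ=0, LF[6]=C('a')+0=1+0=1
L[7]='a': occ=1, LF[7]=C('a')+1=1+1=2
L[8]='f': occ=0, LF[8]=C('f')+0=11+0=11
L[9]='i': occ=0, LF[9]=C('i')+0=16+0=16
L[10]='g': occ=0, LF[10]=C('g')+0=13+0=13
L[11]='e': occ=2, LF[11]=C('e')+2=8+2=10
L[12]='b': occ=1, LF[12]=C('b')+1=4+1=5
L[13]='h': occ=1, LF[13]=C('h')+1=14+1=15
L[14]='$': occ=0, LF[14]=C('$')+0=0+0=0
L[15]='f': occ=1, LF[15]=C('f')+1=11+1=12
L[16]='a': occ=2, LF[16]=C('a')+2=1+2=3
L[17]='c': occ=0, LF[17]=C('c')+0=6+0=6

Answer: 8 14 4 17 9 7 1 2 11 16 13 10 5 15 0 12 3 6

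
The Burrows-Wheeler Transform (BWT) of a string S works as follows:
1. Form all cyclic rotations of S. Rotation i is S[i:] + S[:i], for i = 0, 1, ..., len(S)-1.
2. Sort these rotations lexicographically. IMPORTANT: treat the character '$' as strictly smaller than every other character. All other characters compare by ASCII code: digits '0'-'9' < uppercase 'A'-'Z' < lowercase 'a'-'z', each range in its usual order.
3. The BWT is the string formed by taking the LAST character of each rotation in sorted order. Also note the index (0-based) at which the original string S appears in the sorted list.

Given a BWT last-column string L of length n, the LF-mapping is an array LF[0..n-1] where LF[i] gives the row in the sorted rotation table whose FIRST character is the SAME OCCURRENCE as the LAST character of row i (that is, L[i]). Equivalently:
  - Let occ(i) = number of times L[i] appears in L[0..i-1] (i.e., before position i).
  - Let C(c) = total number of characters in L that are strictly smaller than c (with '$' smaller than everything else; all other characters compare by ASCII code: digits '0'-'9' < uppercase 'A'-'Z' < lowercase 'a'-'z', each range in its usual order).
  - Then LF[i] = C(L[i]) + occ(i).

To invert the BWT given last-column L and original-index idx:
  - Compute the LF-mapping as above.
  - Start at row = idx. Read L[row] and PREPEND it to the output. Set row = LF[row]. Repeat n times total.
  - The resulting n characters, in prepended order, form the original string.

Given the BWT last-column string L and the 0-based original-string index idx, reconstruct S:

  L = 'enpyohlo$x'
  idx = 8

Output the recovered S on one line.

Answer: xylophone$

Derivation:
LF mapping: 1 4 7 9 5 2 3 6 0 8
Walk LF starting at row 8, prepending L[row]:
  step 1: row=8, L[8]='$', prepend. Next row=LF[8]=0
  step 2: row=0, L[0]='e', prepend. Next row=LF[0]=1
  step 3: row=1, L[1]='n', prepend. Next row=LF[1]=4
  step 4: row=4, L[4]='o', prepend. Next row=LF[4]=5
  step 5: row=5, L[5]='h', prepend. Next row=LF[5]=2
  step 6: row=2, L[2]='p', prepend. Next row=LF[2]=7
  step 7: row=7, L[7]='o', prepend. Next row=LF[7]=6
  step 8: row=6, L[6]='l', prepend. Next row=LF[6]=3
  step 9: row=3, L[3]='y', prepend. Next row=LF[3]=9
  step 10: row=9, L[9]='x', prepend. Next row=LF[9]=8
Reversed output: xylophone$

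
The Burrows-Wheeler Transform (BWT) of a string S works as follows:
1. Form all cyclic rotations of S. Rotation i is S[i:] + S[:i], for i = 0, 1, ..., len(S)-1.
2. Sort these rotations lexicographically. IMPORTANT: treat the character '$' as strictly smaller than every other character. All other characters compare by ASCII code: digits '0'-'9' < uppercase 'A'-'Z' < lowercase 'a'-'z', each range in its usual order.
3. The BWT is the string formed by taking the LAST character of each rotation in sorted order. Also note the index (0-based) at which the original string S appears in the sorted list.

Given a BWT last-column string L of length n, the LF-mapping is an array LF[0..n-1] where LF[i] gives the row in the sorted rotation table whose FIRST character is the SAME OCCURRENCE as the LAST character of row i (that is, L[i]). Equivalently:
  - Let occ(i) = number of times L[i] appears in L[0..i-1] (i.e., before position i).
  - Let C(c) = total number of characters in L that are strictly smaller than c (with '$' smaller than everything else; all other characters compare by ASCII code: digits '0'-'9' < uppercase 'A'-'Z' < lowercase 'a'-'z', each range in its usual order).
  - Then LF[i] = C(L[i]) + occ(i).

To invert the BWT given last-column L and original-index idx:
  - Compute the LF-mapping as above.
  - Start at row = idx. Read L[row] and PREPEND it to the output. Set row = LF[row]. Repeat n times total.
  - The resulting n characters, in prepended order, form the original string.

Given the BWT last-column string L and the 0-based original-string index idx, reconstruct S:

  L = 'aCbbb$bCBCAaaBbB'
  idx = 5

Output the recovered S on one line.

LF mapping: 8 5 11 12 13 0 14 6 2 7 1 9 10 3 15 4
Walk LF starting at row 5, prepending L[row]:
  step 1: row=5, L[5]='$', prepend. Next row=LF[5]=0
  step 2: row=0, L[0]='a', prepend. Next row=LF[0]=8
  step 3: row=8, L[8]='B', prepend. Next row=LF[8]=2
  step 4: row=2, L[2]='b', prepend. Next row=LF[2]=11
  step 5: row=11, L[11]='a', prepend. Next row=LF[11]=9
  step 6: row=9, L[9]='C', prepend. Next row=LF[9]=7
  step 7: row=7, L[7]='C', prepend. Next row=LF[7]=6
  step 8: row=6, L[6]='b', prepend. Next row=LF[6]=14
  step 9: row=14, L[14]='b', prepend. Next row=LF[14]=15
  step 10: row=15, L[15]='B', prepend. Next row=LF[15]=4
  step 11: row=4, L[4]='b', prepend. Next row=LF[4]=13
  step 12: row=13, L[13]='B', prepend. Next row=LF[13]=3
  step 13: row=3, L[3]='b', prepend. Next row=LF[3]=12
  step 14: row=12, L[12]='a', prepend. Next row=LF[12]=10
  step 15: row=10, L[10]='A', prepend. Next row=LF[10]=1
  step 16: row=1, L[1]='C', prepend. Next row=LF[1]=5
Reversed output: CAabBbBbbCCabBa$

Answer: CAabBbBbbCCabBa$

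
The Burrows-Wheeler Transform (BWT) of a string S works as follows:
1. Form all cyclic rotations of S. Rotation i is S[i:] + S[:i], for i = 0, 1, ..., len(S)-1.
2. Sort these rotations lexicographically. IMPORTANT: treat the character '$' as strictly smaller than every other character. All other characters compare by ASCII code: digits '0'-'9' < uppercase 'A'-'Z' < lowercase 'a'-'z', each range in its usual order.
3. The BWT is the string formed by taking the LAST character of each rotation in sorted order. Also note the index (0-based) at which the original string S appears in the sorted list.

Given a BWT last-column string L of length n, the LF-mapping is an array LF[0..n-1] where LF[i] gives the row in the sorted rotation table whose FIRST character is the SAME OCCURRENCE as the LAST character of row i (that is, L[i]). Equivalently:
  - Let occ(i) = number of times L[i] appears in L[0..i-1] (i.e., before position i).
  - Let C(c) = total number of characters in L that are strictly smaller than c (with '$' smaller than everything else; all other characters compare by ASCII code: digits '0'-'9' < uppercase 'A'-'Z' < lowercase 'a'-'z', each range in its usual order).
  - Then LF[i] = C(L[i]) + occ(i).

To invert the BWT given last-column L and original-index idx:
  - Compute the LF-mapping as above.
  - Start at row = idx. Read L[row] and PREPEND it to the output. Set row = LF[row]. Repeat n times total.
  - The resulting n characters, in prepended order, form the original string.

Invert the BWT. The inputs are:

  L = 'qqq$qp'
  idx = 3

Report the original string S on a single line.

LF mapping: 2 3 4 0 5 1
Walk LF starting at row 3, prepending L[row]:
  step 1: row=3, L[3]='$', prepend. Next row=LF[3]=0
  step 2: row=0, L[0]='q', prepend. Next row=LF[0]=2
  step 3: row=2, L[2]='q', prepend. Next row=LF[2]=4
  step 4: row=4, L[4]='q', prepend. Next row=LF[4]=5
  step 5: row=5, L[5]='p', prepend. Next row=LF[5]=1
  step 6: row=1, L[1]='q', prepend. Next row=LF[1]=3
Reversed output: qpqqq$

Answer: qpqqq$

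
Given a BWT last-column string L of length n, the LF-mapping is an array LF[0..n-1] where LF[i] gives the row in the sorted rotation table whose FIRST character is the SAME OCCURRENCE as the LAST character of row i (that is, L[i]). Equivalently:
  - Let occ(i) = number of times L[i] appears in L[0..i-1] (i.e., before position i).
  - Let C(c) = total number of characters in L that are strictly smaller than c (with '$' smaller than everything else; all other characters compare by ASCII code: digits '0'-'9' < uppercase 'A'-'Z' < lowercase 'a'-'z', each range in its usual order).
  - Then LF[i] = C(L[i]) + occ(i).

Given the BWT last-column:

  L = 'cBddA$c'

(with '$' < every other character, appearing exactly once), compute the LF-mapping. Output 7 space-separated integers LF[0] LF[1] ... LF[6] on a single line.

Answer: 3 2 5 6 1 0 4

Derivation:
Char counts: '$':1, 'A':1, 'B':1, 'c':2, 'd':2
C (first-col start): C('$')=0, C('A')=1, C('B')=2, C('c')=3, C('d')=5
L[0]='c': occ=0, LF[0]=C('c')+0=3+0=3
L[1]='B': occ=0, LF[1]=C('B')+0=2+0=2
L[2]='d': occ=0, LF[2]=C('d')+0=5+0=5
L[3]='d': occ=1, LF[3]=C('d')+1=5+1=6
L[4]='A': occ=0, LF[4]=C('A')+0=1+0=1
L[5]='$': occ=0, LF[5]=C('$')+0=0+0=0
L[6]='c': occ=1, LF[6]=C('c')+1=3+1=4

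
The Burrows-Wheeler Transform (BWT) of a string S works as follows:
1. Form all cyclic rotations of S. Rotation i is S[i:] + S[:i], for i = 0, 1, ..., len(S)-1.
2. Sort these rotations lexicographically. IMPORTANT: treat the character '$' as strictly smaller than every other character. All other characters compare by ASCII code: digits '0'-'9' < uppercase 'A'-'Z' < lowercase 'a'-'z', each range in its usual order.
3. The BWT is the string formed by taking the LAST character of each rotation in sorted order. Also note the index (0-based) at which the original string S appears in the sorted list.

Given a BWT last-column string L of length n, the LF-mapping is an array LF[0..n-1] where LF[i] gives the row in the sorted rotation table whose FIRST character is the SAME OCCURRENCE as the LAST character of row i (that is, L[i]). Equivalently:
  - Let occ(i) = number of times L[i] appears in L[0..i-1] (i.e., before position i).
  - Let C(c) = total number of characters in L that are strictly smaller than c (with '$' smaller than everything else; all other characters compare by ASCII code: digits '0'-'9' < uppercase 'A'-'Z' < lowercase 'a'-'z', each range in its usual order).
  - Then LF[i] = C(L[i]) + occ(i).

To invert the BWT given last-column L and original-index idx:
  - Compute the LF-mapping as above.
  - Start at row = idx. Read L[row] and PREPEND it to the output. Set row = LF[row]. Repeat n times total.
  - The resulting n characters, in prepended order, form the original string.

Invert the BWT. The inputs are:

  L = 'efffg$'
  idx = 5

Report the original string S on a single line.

Answer: gfffe$

Derivation:
LF mapping: 1 2 3 4 5 0
Walk LF starting at row 5, prepending L[row]:
  step 1: row=5, L[5]='$', prepend. Next row=LF[5]=0
  step 2: row=0, L[0]='e', prepend. Next row=LF[0]=1
  step 3: row=1, L[1]='f', prepend. Next row=LF[1]=2
  step 4: row=2, L[2]='f', prepend. Next row=LF[2]=3
  step 5: row=3, L[3]='f', prepend. Next row=LF[3]=4
  step 6: row=4, L[4]='g', prepend. Next row=LF[4]=5
Reversed output: gfffe$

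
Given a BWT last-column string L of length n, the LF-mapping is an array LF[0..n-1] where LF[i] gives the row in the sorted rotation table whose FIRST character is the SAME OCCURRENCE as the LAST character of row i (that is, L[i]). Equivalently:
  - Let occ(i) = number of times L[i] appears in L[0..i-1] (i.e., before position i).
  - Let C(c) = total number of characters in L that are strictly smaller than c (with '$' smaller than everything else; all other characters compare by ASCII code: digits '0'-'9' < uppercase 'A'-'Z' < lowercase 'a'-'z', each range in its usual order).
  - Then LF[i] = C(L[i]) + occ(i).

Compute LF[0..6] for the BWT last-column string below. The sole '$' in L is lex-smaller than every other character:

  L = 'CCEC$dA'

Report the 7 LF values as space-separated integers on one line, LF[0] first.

Answer: 2 3 5 4 0 6 1

Derivation:
Char counts: '$':1, 'A':1, 'C':3, 'E':1, 'd':1
C (first-col start): C('$')=0, C('A')=1, C('C')=2, C('E')=5, C('d')=6
L[0]='C': occ=0, LF[0]=C('C')+0=2+0=2
L[1]='C': occ=1, LF[1]=C('C')+1=2+1=3
L[2]='E': occ=0, LF[2]=C('E')+0=5+0=5
L[3]='C': occ=2, LF[3]=C('C')+2=2+2=4
L[4]='$': occ=0, LF[4]=C('$')+0=0+0=0
L[5]='d': occ=0, LF[5]=C('d')+0=6+0=6
L[6]='A': occ=0, LF[6]=C('A')+0=1+0=1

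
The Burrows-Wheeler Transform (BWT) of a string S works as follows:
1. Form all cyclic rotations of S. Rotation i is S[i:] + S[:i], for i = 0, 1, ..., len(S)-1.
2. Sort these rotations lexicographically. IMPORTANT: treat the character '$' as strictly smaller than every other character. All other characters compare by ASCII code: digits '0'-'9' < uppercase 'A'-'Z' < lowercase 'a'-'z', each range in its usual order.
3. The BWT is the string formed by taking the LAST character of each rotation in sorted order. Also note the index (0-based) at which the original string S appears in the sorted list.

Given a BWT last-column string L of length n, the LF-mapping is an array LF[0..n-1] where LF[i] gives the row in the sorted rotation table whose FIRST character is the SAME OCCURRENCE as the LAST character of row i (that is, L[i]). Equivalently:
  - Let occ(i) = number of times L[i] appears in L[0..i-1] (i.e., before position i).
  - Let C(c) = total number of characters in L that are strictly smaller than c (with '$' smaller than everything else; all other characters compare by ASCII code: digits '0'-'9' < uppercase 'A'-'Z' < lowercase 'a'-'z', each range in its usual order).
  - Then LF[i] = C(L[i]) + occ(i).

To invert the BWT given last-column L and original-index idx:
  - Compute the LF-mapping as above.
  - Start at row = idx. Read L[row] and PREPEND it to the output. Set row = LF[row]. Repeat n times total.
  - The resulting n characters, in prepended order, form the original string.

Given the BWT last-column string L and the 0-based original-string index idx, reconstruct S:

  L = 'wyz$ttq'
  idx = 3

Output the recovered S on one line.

LF mapping: 4 5 6 0 2 3 1
Walk LF starting at row 3, prepending L[row]:
  step 1: row=3, L[3]='$', prepend. Next row=LF[3]=0
  step 2: row=0, L[0]='w', prepend. Next row=LF[0]=4
  step 3: row=4, L[4]='t', prepend. Next row=LF[4]=2
  step 4: row=2, L[2]='z', prepend. Next row=LF[2]=6
  step 5: row=6, L[6]='q', prepend. Next row=LF[6]=1
  step 6: row=1, L[1]='y', prepend. Next row=LF[1]=5
  step 7: row=5, L[5]='t', prepend. Next row=LF[5]=3
Reversed output: tyqztw$

Answer: tyqztw$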